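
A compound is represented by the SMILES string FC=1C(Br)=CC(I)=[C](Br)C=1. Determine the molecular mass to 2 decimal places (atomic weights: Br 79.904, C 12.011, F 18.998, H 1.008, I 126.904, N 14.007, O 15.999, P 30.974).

First, the molecular formula is C6H2Br2FI (counting implicit H from valence).
  Br: 2 × 79.904 = 159.808
  C: 6 × 12.011 = 72.066
  F: 1 × 18.998 = 18.998
  H: 2 × 1.008 = 2.016
  I: 1 × 126.904 = 126.904
Sum: 2×79.904 + 6×12.011 + 1×18.998 + 2×1.008 + 1×126.904 = 379.792 → 379.79 g/mol.

379.79 g/mol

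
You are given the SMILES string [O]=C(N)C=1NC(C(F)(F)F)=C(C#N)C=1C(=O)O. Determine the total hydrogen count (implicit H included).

Walk through each heavy atom and fill implicit hydrogens from standard valence (C 4, N 3, O 2, S 2, halogen 1):
  atom 1: O with explicit H count 0
  atom 2: C, bond orders sum to 4 (valence 4) → 0 H
  atom 3: N, bond orders sum to 1 (valence 3) → 2 H
  atom 4: C, bond orders sum to 4 (valence 4) → 0 H
  atom 5: N, bond orders sum to 2 (valence 3) → 1 H
  atom 6: C, bond orders sum to 4 (valence 4) → 0 H
  atom 7: C, bond orders sum to 4 (valence 4) → 0 H
  atom 8: F (halogen, monovalent) → 0 H
  atom 9: F (halogen, monovalent) → 0 H
  atom 10: F (halogen, monovalent) → 0 H
  atom 11: C, bond orders sum to 4 (valence 4) → 0 H
  atom 12: C, bond orders sum to 4 (valence 4) → 0 H
  atom 13: N, bond orders sum to 3 (valence 3) → 0 H
  atom 14: C, bond orders sum to 4 (valence 4) → 0 H
  atom 15: C, bond orders sum to 4 (valence 4) → 0 H
  atom 16: O, bond orders sum to 2 (valence 2) → 0 H
  atom 17: O, bond orders sum to 1 (valence 2) → 1 H
Total hydrogens: 4.

4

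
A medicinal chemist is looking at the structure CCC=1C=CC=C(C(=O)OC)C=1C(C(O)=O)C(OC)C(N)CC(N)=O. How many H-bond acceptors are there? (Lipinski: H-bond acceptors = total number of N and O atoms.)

N atoms: 2; O atoms: 6.
Lipinski HBA = 2 + 6 = 8.

8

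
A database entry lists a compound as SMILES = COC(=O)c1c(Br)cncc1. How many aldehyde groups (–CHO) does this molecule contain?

0

Scan the SMILES for the aldehyde motif — none present.
Groups that are present: 1 ester.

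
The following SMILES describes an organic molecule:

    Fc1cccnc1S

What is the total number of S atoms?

Scan the SMILES for S atoms (remember two-letter symbols like Cl and Br are single atoms).
Sulfur count: 1.

1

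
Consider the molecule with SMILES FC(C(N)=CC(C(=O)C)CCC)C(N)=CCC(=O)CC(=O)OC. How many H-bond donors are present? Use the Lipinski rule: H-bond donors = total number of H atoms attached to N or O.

Donors: find every N or O and count the H atoms it carries.
  atom 4 (N): bond orders sum to 1 → 2 H
  atom 8 (O): bond orders sum to 2 → 0 H
  atom 14 (N): bond orders sum to 1 → 2 H
  atom 18 (O): bond orders sum to 2 → 0 H
  atom 21 (O): bond orders sum to 2 → 0 H
  atom 22 (O): bond orders sum to 2 → 0 H
Lipinski HBD = 4.

4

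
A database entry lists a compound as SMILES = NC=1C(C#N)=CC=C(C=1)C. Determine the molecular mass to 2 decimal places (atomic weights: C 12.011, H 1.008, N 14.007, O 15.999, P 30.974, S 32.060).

First, the molecular formula is C8H8N2 (counting implicit H from valence).
  C: 8 × 12.011 = 96.088
  H: 8 × 1.008 = 8.064
  N: 2 × 14.007 = 28.014
Sum: 8×12.011 + 8×1.008 + 2×14.007 = 132.166 → 132.17 g/mol.

132.17 g/mol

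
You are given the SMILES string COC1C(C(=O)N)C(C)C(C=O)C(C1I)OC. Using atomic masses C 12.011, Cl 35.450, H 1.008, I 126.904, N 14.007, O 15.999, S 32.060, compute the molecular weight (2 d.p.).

355.17 g/mol

First, the molecular formula is C11H18INO4 (counting implicit H from valence).
  C: 11 × 12.011 = 132.121
  H: 18 × 1.008 = 18.144
  I: 1 × 126.904 = 126.904
  N: 1 × 14.007 = 14.007
  O: 4 × 15.999 = 63.996
Sum: 11×12.011 + 18×1.008 + 1×126.904 + 1×14.007 + 4×15.999 = 355.172 → 355.17 g/mol.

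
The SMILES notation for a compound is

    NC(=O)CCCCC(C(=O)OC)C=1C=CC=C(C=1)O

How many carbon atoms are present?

Count every carbon token in the SMILES (each C, including those in ring-closure positions and inside branches).
Carbon count: 14.

14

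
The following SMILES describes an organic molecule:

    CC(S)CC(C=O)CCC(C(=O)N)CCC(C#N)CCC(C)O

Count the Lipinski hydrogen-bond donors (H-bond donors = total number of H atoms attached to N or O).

3

Donors: find every N or O and count the H atoms it carries.
  atom 7 (O): bond orders sum to 2 → 0 H
  atom 12 (O): bond orders sum to 2 → 0 H
  atom 13 (N): bond orders sum to 1 → 2 H
  atom 18 (N): bond orders sum to 3 → 0 H
  atom 23 (O): bond orders sum to 1 → 1 H
Lipinski HBD = 3.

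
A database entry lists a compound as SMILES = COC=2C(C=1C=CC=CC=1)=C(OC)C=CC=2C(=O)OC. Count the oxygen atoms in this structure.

4

Scan the SMILES for O atoms (remember two-letter symbols like Cl and Br are single atoms).
Oxygen count: 4.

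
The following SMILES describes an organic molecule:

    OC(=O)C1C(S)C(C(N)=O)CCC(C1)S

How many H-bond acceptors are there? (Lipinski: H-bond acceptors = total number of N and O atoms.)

N atoms: 1; O atoms: 3.
Lipinski HBA = 1 + 3 = 4.

4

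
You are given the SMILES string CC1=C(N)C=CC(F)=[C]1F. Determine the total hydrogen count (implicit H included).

7

Walk through each heavy atom and fill implicit hydrogens from standard valence (C 4, N 3, O 2, S 2, halogen 1):
  atom 1: C, bond orders sum to 1 (valence 4) → 3 H
  atom 2: C, bond orders sum to 4 (valence 4) → 0 H
  atom 3: C, bond orders sum to 4 (valence 4) → 0 H
  atom 4: N, bond orders sum to 1 (valence 3) → 2 H
  atom 5: C, bond orders sum to 3 (valence 4) → 1 H
  atom 6: C, bond orders sum to 3 (valence 4) → 1 H
  atom 7: C, bond orders sum to 4 (valence 4) → 0 H
  atom 8: F (halogen, monovalent) → 0 H
  atom 9: C with explicit H count 0
  atom 10: F (halogen, monovalent) → 0 H
Total hydrogens: 7.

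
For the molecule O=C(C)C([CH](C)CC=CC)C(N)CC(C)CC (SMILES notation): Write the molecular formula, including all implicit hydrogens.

C15H29NO

Walk through each heavy atom and fill implicit hydrogens from standard valence (C 4, N 3, O 2, S 2, halogen 1):
  atom 1: O, bond orders sum to 2 (valence 2) → 0 H
  atom 2: C, bond orders sum to 4 (valence 4) → 0 H
  atom 3: C, bond orders sum to 1 (valence 4) → 3 H
  atom 4: C, bond orders sum to 3 (valence 4) → 1 H
  atom 5: C with explicit H count 1
  atom 6: C, bond orders sum to 1 (valence 4) → 3 H
  atom 7: C, bond orders sum to 2 (valence 4) → 2 H
  atom 8: C, bond orders sum to 3 (valence 4) → 1 H
  atom 9: C, bond orders sum to 3 (valence 4) → 1 H
  atom 10: C, bond orders sum to 1 (valence 4) → 3 H
  atom 11: C, bond orders sum to 3 (valence 4) → 1 H
  atom 12: N, bond orders sum to 1 (valence 3) → 2 H
  atom 13: C, bond orders sum to 2 (valence 4) → 2 H
  atom 14: C, bond orders sum to 3 (valence 4) → 1 H
  atom 15: C, bond orders sum to 1 (valence 4) → 3 H
  atom 16: C, bond orders sum to 2 (valence 4) → 2 H
  atom 17: C, bond orders sum to 1 (valence 4) → 3 H
Totals → C:15, H:29, N:1, O:1.
In Hill order: C15H29NO.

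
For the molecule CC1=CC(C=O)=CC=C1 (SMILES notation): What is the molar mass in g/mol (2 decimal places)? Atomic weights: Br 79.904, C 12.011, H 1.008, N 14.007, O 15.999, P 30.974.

First, the molecular formula is C8H8O (counting implicit H from valence).
  C: 8 × 12.011 = 96.088
  H: 8 × 1.008 = 8.064
  O: 1 × 15.999 = 15.999
Sum: 8×12.011 + 8×1.008 + 1×15.999 = 120.151 → 120.15 g/mol.

120.15 g/mol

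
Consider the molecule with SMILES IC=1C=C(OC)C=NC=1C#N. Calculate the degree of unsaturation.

Molecular formula: C7H5IN2O.
DoU = (2C + 2 + N − H − X) / 2, where X is the halogen count and O/S are ignored.
    = (2·7 + 2 + 2 − 5 − 1) / 2 = 12 / 2 = 6.

6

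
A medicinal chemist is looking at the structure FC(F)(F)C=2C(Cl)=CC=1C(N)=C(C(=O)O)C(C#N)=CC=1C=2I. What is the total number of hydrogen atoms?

Walk through each heavy atom and fill implicit hydrogens from standard valence (C 4, N 3, O 2, S 2, halogen 1):
  atom 1: F (halogen, monovalent) → 0 H
  atom 2: C, bond orders sum to 4 (valence 4) → 0 H
  atom 3: F (halogen, monovalent) → 0 H
  atom 4: F (halogen, monovalent) → 0 H
  atom 5: C, bond orders sum to 4 (valence 4) → 0 H
  atom 6: C, bond orders sum to 4 (valence 4) → 0 H
  atom 7: Cl (halogen, monovalent) → 0 H
  atom 8: C, bond orders sum to 3 (valence 4) → 1 H
  atom 9: C, bond orders sum to 4 (valence 4) → 0 H
  atom 10: C, bond orders sum to 4 (valence 4) → 0 H
  atom 11: N, bond orders sum to 1 (valence 3) → 2 H
  atom 12: C, bond orders sum to 4 (valence 4) → 0 H
  atom 13: C, bond orders sum to 4 (valence 4) → 0 H
  atom 14: O, bond orders sum to 2 (valence 2) → 0 H
  atom 15: O, bond orders sum to 1 (valence 2) → 1 H
  atom 16: C, bond orders sum to 4 (valence 4) → 0 H
  atom 17: C, bond orders sum to 4 (valence 4) → 0 H
  atom 18: N, bond orders sum to 3 (valence 3) → 0 H
  atom 19: C, bond orders sum to 3 (valence 4) → 1 H
  atom 20: C, bond orders sum to 4 (valence 4) → 0 H
  atom 21: C, bond orders sum to 4 (valence 4) → 0 H
  atom 22: I (halogen, monovalent) → 0 H
Total hydrogens: 5.

5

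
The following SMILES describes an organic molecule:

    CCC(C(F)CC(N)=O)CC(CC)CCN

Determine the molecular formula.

Walk through each heavy atom and fill implicit hydrogens from standard valence (C 4, N 3, O 2, S 2, halogen 1):
  atom 1: C, bond orders sum to 1 (valence 4) → 3 H
  atom 2: C, bond orders sum to 2 (valence 4) → 2 H
  atom 3: C, bond orders sum to 3 (valence 4) → 1 H
  atom 4: C, bond orders sum to 3 (valence 4) → 1 H
  atom 5: F (halogen, monovalent) → 0 H
  atom 6: C, bond orders sum to 2 (valence 4) → 2 H
  atom 7: C, bond orders sum to 4 (valence 4) → 0 H
  atom 8: N, bond orders sum to 1 (valence 3) → 2 H
  atom 9: O, bond orders sum to 2 (valence 2) → 0 H
  atom 10: C, bond orders sum to 2 (valence 4) → 2 H
  atom 11: C, bond orders sum to 3 (valence 4) → 1 H
  atom 12: C, bond orders sum to 2 (valence 4) → 2 H
  atom 13: C, bond orders sum to 1 (valence 4) → 3 H
  atom 14: C, bond orders sum to 2 (valence 4) → 2 H
  atom 15: C, bond orders sum to 2 (valence 4) → 2 H
  atom 16: N, bond orders sum to 1 (valence 3) → 2 H
Totals → C:12, H:25, F:1, N:2, O:1.
In Hill order: C12H25FN2O.

C12H25FN2O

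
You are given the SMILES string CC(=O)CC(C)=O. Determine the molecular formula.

C5H8O2

Walk through each heavy atom and fill implicit hydrogens from standard valence (C 4, N 3, O 2, S 2, halogen 1):
  atom 1: C, bond orders sum to 1 (valence 4) → 3 H
  atom 2: C, bond orders sum to 4 (valence 4) → 0 H
  atom 3: O, bond orders sum to 2 (valence 2) → 0 H
  atom 4: C, bond orders sum to 2 (valence 4) → 2 H
  atom 5: C, bond orders sum to 4 (valence 4) → 0 H
  atom 6: C, bond orders sum to 1 (valence 4) → 3 H
  atom 7: O, bond orders sum to 2 (valence 2) → 0 H
Totals → C:5, H:8, O:2.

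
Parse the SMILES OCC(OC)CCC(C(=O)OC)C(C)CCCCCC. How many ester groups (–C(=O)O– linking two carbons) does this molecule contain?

The ester motif appears at heavy-atom position 9 in the SMILES.
Other groups present: 1 ether, 1 hydroxyl.
Ester count: 1.

1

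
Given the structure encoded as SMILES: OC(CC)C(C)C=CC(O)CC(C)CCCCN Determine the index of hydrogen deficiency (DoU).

1

Molecular formula: C15H31NO2.
DoU = (2C + 2 + N − H − X) / 2, where X is the halogen count and O/S are ignored.
    = (2·15 + 2 + 1 − 31 − 0) / 2 = 2 / 2 = 1.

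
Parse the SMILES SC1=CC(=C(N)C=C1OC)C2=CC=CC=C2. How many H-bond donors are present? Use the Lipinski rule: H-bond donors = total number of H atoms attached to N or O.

Donors: find every N or O and count the H atoms it carries.
  atom 6 (N): bond orders sum to 1 → 2 H
  atom 9 (O): bond orders sum to 2 → 0 H
Lipinski HBD = 2.

2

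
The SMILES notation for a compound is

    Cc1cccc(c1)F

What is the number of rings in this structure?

In SMILES, each pair of matching ring-closure digits denotes one ring-closing bond; the number of such bonds equals the number of independent rings.
Ring-closure bonds here: 1.

1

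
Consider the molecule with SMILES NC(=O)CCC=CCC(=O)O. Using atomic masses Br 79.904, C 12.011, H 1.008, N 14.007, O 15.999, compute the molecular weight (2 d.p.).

157.17 g/mol

First, the molecular formula is C7H11NO3 (counting implicit H from valence).
  C: 7 × 12.011 = 84.077
  H: 11 × 1.008 = 11.088
  N: 1 × 14.007 = 14.007
  O: 3 × 15.999 = 47.997
Sum: 7×12.011 + 11×1.008 + 1×14.007 + 3×15.999 = 157.169 → 157.17 g/mol.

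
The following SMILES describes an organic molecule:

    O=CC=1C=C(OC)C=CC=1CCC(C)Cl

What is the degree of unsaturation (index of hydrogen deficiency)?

5

Molecular formula: C12H15ClO2.
DoU = (2C + 2 + N − H − X) / 2, where X is the halogen count and O/S are ignored.
    = (2·12 + 2 + 0 − 15 − 1) / 2 = 10 / 2 = 5.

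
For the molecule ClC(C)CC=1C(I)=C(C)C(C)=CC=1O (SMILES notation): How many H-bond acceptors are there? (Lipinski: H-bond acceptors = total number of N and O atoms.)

N atoms: 0; O atoms: 1.
Lipinski HBA = 0 + 1 = 1.

1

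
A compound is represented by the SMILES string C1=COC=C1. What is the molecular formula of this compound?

Walk through each heavy atom and fill implicit hydrogens from standard valence (C 4, N 3, O 2, S 2, halogen 1):
  atom 1: C, bond orders sum to 3 (valence 4) → 1 H
  atom 2: C, bond orders sum to 3 (valence 4) → 1 H
  atom 3: O, bond orders sum to 2 (valence 2) → 0 H
  atom 4: C, bond orders sum to 3 (valence 4) → 1 H
  atom 5: C, bond orders sum to 3 (valence 4) → 1 H
Totals → C:4, H:4, O:1.
In Hill order: C4H4O.

C4H4O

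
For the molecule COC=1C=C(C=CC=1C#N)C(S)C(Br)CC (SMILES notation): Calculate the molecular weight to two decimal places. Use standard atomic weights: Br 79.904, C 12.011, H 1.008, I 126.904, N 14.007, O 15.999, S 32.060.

First, the molecular formula is C12H14BrNOS (counting implicit H from valence).
  Br: 1 × 79.904 = 79.904
  C: 12 × 12.011 = 144.132
  H: 14 × 1.008 = 14.112
  N: 1 × 14.007 = 14.007
  O: 1 × 15.999 = 15.999
  S: 1 × 32.060 = 32.060
Sum: 1×79.904 + 12×12.011 + 14×1.008 + 1×14.007 + 1×15.999 + 1×32.060 = 300.214 → 300.21 g/mol.

300.21 g/mol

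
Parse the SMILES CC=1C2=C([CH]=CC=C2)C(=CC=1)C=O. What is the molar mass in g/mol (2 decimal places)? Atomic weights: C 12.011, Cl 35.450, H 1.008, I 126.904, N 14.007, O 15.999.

First, the molecular formula is C12H10O (counting implicit H from valence).
  C: 12 × 12.011 = 144.132
  H: 10 × 1.008 = 10.080
  O: 1 × 15.999 = 15.999
Sum: 12×12.011 + 10×1.008 + 1×15.999 = 170.211 → 170.21 g/mol.

170.21 g/mol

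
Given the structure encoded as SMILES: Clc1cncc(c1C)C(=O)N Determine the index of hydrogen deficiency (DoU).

5

Molecular formula: C7H7ClN2O.
DoU = (2C + 2 + N − H − X) / 2, where X is the halogen count and O/S are ignored.
    = (2·7 + 2 + 2 − 7 − 1) / 2 = 10 / 2 = 5.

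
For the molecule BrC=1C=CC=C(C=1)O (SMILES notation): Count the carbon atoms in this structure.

Count every carbon token in the SMILES (each C, including those in ring-closure positions and inside branches).
Carbon count: 6.

6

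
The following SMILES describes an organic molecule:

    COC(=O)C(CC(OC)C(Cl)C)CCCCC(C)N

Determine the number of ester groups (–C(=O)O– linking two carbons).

The ester motif appears at heavy-atom position 3 in the SMILES.
Other groups present: 1 ether, 1 primary amine.
Ester count: 1.

1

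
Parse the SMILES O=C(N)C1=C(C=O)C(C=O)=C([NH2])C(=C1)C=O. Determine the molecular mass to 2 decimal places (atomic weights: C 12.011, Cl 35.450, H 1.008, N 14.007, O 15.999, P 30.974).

220.18 g/mol

First, the molecular formula is C10H8N2O4 (counting implicit H from valence).
  C: 10 × 12.011 = 120.110
  H: 8 × 1.008 = 8.064
  N: 2 × 14.007 = 28.014
  O: 4 × 15.999 = 63.996
Sum: 10×12.011 + 8×1.008 + 2×14.007 + 4×15.999 = 220.184 → 220.18 g/mol.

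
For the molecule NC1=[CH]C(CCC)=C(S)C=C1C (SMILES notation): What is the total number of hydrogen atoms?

15

Walk through each heavy atom and fill implicit hydrogens from standard valence (C 4, N 3, O 2, S 2, halogen 1):
  atom 1: N, bond orders sum to 1 (valence 3) → 2 H
  atom 2: C, bond orders sum to 4 (valence 4) → 0 H
  atom 3: C with explicit H count 1
  atom 4: C, bond orders sum to 4 (valence 4) → 0 H
  atom 5: C, bond orders sum to 2 (valence 4) → 2 H
  atom 6: C, bond orders sum to 2 (valence 4) → 2 H
  atom 7: C, bond orders sum to 1 (valence 4) → 3 H
  atom 8: C, bond orders sum to 4 (valence 4) → 0 H
  atom 9: S, bond orders sum to 1 (valence 2) → 1 H
  atom 10: C, bond orders sum to 3 (valence 4) → 1 H
  atom 11: C, bond orders sum to 4 (valence 4) → 0 H
  atom 12: C, bond orders sum to 1 (valence 4) → 3 H
Total hydrogens: 15.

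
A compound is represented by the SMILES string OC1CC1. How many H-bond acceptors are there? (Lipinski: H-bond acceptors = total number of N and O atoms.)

N atoms: 0; O atoms: 1.
Lipinski HBA = 0 + 1 = 1.

1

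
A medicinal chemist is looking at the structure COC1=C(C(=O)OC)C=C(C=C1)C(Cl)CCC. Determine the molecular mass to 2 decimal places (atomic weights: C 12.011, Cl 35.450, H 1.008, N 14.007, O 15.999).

First, the molecular formula is C13H17ClO3 (counting implicit H from valence).
  C: 13 × 12.011 = 156.143
  Cl: 1 × 35.450 = 35.450
  H: 17 × 1.008 = 17.136
  O: 3 × 15.999 = 47.997
Sum: 13×12.011 + 1×35.450 + 17×1.008 + 3×15.999 = 256.726 → 256.73 g/mol.

256.73 g/mol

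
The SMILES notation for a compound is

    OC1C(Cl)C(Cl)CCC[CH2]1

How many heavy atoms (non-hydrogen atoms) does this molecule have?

Every atom symbol written in the SMILES (organic subset) is one heavy atom; implicit H are not written.
Heavy atoms by element → C:7, Cl:2, O:1.
Total: 10.

10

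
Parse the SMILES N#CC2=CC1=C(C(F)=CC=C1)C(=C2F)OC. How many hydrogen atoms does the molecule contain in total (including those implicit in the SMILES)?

7

Walk through each heavy atom and fill implicit hydrogens from standard valence (C 4, N 3, O 2, S 2, halogen 1):
  atom 1: N, bond orders sum to 3 (valence 3) → 0 H
  atom 2: C, bond orders sum to 4 (valence 4) → 0 H
  atom 3: C, bond orders sum to 4 (valence 4) → 0 H
  atom 4: C, bond orders sum to 3 (valence 4) → 1 H
  atom 5: C, bond orders sum to 4 (valence 4) → 0 H
  atom 6: C, bond orders sum to 4 (valence 4) → 0 H
  atom 7: C, bond orders sum to 4 (valence 4) → 0 H
  atom 8: F (halogen, monovalent) → 0 H
  atom 9: C, bond orders sum to 3 (valence 4) → 1 H
  atom 10: C, bond orders sum to 3 (valence 4) → 1 H
  atom 11: C, bond orders sum to 3 (valence 4) → 1 H
  atom 12: C, bond orders sum to 4 (valence 4) → 0 H
  atom 13: C, bond orders sum to 4 (valence 4) → 0 H
  atom 14: F (halogen, monovalent) → 0 H
  atom 15: O, bond orders sum to 2 (valence 2) → 0 H
  atom 16: C, bond orders sum to 1 (valence 4) → 3 H
Total hydrogens: 7.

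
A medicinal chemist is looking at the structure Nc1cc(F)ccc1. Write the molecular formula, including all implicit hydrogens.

Walk through each heavy atom and fill implicit hydrogens from standard valence (C 4, N 3, O 2, S 2, halogen 1); for lowercase aromatic atoms, an aromatic c carries 1 H when it has two neighbours and 0 H with three, and aromatic n carries 0 H:
  atom 1: N, bond orders sum to 1 (valence 3) → 2 H
  atom 2: aromatic c, 3 neighbours → 0 H
  atom 3: aromatic c, 2 neighbours → 1 H
  atom 4: aromatic c, 3 neighbours → 0 H
  atom 5: F (halogen, monovalent) → 0 H
  atom 6: aromatic c, 2 neighbours → 1 H
  atom 7: aromatic c, 2 neighbours → 1 H
  atom 8: aromatic c, 2 neighbours → 1 H
Totals → C:6, H:6, F:1, N:1.
In Hill order: C6H6FN.

C6H6FN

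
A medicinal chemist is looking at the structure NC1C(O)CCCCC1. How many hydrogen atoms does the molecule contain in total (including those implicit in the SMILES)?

15

Walk through each heavy atom and fill implicit hydrogens from standard valence (C 4, N 3, O 2, S 2, halogen 1):
  atom 1: N, bond orders sum to 1 (valence 3) → 2 H
  atom 2: C, bond orders sum to 3 (valence 4) → 1 H
  atom 3: C, bond orders sum to 3 (valence 4) → 1 H
  atom 4: O, bond orders sum to 1 (valence 2) → 1 H
  atom 5: C, bond orders sum to 2 (valence 4) → 2 H
  atom 6: C, bond orders sum to 2 (valence 4) → 2 H
  atom 7: C, bond orders sum to 2 (valence 4) → 2 H
  atom 8: C, bond orders sum to 2 (valence 4) → 2 H
  atom 9: C, bond orders sum to 2 (valence 4) → 2 H
Total hydrogens: 15.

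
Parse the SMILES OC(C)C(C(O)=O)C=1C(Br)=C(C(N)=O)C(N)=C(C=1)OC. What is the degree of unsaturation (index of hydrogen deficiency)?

Molecular formula: C12H15BrN2O5.
DoU = (2C + 2 + N − H − X) / 2, where X is the halogen count and O/S are ignored.
    = (2·12 + 2 + 2 − 15 − 1) / 2 = 12 / 2 = 6.

6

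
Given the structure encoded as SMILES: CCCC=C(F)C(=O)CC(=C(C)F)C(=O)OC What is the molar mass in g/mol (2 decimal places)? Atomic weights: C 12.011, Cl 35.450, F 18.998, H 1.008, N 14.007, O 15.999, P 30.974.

246.25 g/mol

First, the molecular formula is C12H16F2O3 (counting implicit H from valence).
  C: 12 × 12.011 = 144.132
  F: 2 × 18.998 = 37.996
  H: 16 × 1.008 = 16.128
  O: 3 × 15.999 = 47.997
Sum: 12×12.011 + 2×18.998 + 16×1.008 + 3×15.999 = 246.253 → 246.25 g/mol.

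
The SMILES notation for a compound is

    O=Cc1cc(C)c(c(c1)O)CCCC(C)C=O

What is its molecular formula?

Walk through each heavy atom and fill implicit hydrogens from standard valence (C 4, N 3, O 2, S 2, halogen 1); for lowercase aromatic atoms, an aromatic c carries 1 H when it has two neighbours and 0 H with three, and aromatic n carries 0 H:
  atom 1: O, bond orders sum to 2 (valence 2) → 0 H
  atom 2: C, bond orders sum to 3 (valence 4) → 1 H
  atom 3: aromatic c, 3 neighbours → 0 H
  atom 4: aromatic c, 2 neighbours → 1 H
  atom 5: aromatic c, 3 neighbours → 0 H
  atom 6: C, bond orders sum to 1 (valence 4) → 3 H
  atom 7: aromatic c, 3 neighbours → 0 H
  atom 8: aromatic c, 3 neighbours → 0 H
  atom 9: aromatic c, 2 neighbours → 1 H
  atom 10: O, bond orders sum to 1 (valence 2) → 1 H
  atom 11: C, bond orders sum to 2 (valence 4) → 2 H
  atom 12: C, bond orders sum to 2 (valence 4) → 2 H
  atom 13: C, bond orders sum to 2 (valence 4) → 2 H
  atom 14: C, bond orders sum to 3 (valence 4) → 1 H
  atom 15: C, bond orders sum to 1 (valence 4) → 3 H
  atom 16: C, bond orders sum to 3 (valence 4) → 1 H
  atom 17: O, bond orders sum to 2 (valence 2) → 0 H
Totals → C:14, H:18, O:3.
In Hill order: C14H18O3.

C14H18O3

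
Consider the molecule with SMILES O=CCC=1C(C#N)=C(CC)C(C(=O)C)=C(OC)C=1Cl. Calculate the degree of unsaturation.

8

Molecular formula: C14H14ClNO3.
DoU = (2C + 2 + N − H − X) / 2, where X is the halogen count and O/S are ignored.
    = (2·14 + 2 + 1 − 14 − 1) / 2 = 16 / 2 = 8.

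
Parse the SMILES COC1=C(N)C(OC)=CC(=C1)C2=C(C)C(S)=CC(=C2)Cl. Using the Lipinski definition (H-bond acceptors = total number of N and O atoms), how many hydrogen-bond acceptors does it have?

3

N atoms: 1; O atoms: 2.
Lipinski HBA = 1 + 2 = 3.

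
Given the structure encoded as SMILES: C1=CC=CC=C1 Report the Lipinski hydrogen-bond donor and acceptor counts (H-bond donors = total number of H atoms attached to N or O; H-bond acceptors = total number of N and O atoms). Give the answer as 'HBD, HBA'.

Donors: find every N or O and count the H atoms it carries.
  (no N or O atoms present)
Lipinski HBD = 0.
Acceptors: N atoms = 0, O atoms = 0 → HBA = 0.

0, 0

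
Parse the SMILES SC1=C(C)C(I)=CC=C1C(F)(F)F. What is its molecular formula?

C8H6F3IS

Walk through each heavy atom and fill implicit hydrogens from standard valence (C 4, N 3, O 2, S 2, halogen 1):
  atom 1: S, bond orders sum to 1 (valence 2) → 1 H
  atom 2: C, bond orders sum to 4 (valence 4) → 0 H
  atom 3: C, bond orders sum to 4 (valence 4) → 0 H
  atom 4: C, bond orders sum to 1 (valence 4) → 3 H
  atom 5: C, bond orders sum to 4 (valence 4) → 0 H
  atom 6: I (halogen, monovalent) → 0 H
  atom 7: C, bond orders sum to 3 (valence 4) → 1 H
  atom 8: C, bond orders sum to 3 (valence 4) → 1 H
  atom 9: C, bond orders sum to 4 (valence 4) → 0 H
  atom 10: C, bond orders sum to 4 (valence 4) → 0 H
  atom 11: F (halogen, monovalent) → 0 H
  atom 12: F (halogen, monovalent) → 0 H
  atom 13: F (halogen, monovalent) → 0 H
Totals → C:8, H:6, F:3, I:1, S:1.
In Hill order: C8H6F3IS.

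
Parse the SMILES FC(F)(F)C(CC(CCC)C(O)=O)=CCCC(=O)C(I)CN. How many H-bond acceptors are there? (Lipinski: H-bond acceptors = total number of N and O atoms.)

N atoms: 1; O atoms: 3.
Lipinski HBA = 1 + 3 = 4.

4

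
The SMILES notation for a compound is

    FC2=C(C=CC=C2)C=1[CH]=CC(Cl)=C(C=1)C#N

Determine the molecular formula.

C13H7ClFN

Walk through each heavy atom and fill implicit hydrogens from standard valence (C 4, N 3, O 2, S 2, halogen 1):
  atom 1: F (halogen, monovalent) → 0 H
  atom 2: C, bond orders sum to 4 (valence 4) → 0 H
  atom 3: C, bond orders sum to 4 (valence 4) → 0 H
  atom 4: C, bond orders sum to 3 (valence 4) → 1 H
  atom 5: C, bond orders sum to 3 (valence 4) → 1 H
  atom 6: C, bond orders sum to 3 (valence 4) → 1 H
  atom 7: C, bond orders sum to 3 (valence 4) → 1 H
  atom 8: C, bond orders sum to 4 (valence 4) → 0 H
  atom 9: C with explicit H count 1
  atom 10: C, bond orders sum to 3 (valence 4) → 1 H
  atom 11: C, bond orders sum to 4 (valence 4) → 0 H
  atom 12: Cl (halogen, monovalent) → 0 H
  atom 13: C, bond orders sum to 4 (valence 4) → 0 H
  atom 14: C, bond orders sum to 3 (valence 4) → 1 H
  atom 15: C, bond orders sum to 4 (valence 4) → 0 H
  atom 16: N, bond orders sum to 3 (valence 3) → 0 H
Totals → C:13, H:7, Cl:1, F:1, N:1.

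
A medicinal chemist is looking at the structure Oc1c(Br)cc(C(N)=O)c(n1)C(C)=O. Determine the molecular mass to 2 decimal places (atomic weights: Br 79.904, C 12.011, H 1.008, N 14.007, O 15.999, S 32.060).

First, the molecular formula is C8H7BrN2O3 (counting implicit H from valence).
  Br: 1 × 79.904 = 79.904
  C: 8 × 12.011 = 96.088
  H: 7 × 1.008 = 7.056
  N: 2 × 14.007 = 28.014
  O: 3 × 15.999 = 47.997
Sum: 1×79.904 + 8×12.011 + 7×1.008 + 2×14.007 + 3×15.999 = 259.059 → 259.06 g/mol.

259.06 g/mol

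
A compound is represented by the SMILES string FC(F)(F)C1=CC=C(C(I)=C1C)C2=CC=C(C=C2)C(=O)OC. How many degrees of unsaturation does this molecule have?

9

Molecular formula: C16H12F3IO2.
DoU = (2C + 2 + N − H − X) / 2, where X is the halogen count and O/S are ignored.
    = (2·16 + 2 + 0 − 12 − 4) / 2 = 18 / 2 = 9.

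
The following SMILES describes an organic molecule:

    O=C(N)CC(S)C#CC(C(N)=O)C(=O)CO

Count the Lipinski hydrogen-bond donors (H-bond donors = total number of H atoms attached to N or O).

5

Donors: find every N or O and count the H atoms it carries.
  atom 1 (O): bond orders sum to 2 → 0 H
  atom 3 (N): bond orders sum to 1 → 2 H
  atom 11 (N): bond orders sum to 1 → 2 H
  atom 12 (O): bond orders sum to 2 → 0 H
  atom 14 (O): bond orders sum to 2 → 0 H
  atom 16 (O): bond orders sum to 1 → 1 H
Lipinski HBD = 5.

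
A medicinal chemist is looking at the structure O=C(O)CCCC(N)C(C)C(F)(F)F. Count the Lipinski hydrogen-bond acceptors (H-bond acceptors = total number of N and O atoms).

3

N atoms: 1; O atoms: 2.
Lipinski HBA = 1 + 2 = 3.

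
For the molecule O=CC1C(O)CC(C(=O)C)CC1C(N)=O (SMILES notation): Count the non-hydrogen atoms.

Every atom symbol written in the SMILES (organic subset) is one heavy atom; implicit H are not written.
Heavy atoms by element → C:10, N:1, O:4.
Total: 15.

15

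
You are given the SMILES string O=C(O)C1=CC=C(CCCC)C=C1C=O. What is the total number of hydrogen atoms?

14

Walk through each heavy atom and fill implicit hydrogens from standard valence (C 4, N 3, O 2, S 2, halogen 1):
  atom 1: O, bond orders sum to 2 (valence 2) → 0 H
  atom 2: C, bond orders sum to 4 (valence 4) → 0 H
  atom 3: O, bond orders sum to 1 (valence 2) → 1 H
  atom 4: C, bond orders sum to 4 (valence 4) → 0 H
  atom 5: C, bond orders sum to 3 (valence 4) → 1 H
  atom 6: C, bond orders sum to 3 (valence 4) → 1 H
  atom 7: C, bond orders sum to 4 (valence 4) → 0 H
  atom 8: C, bond orders sum to 2 (valence 4) → 2 H
  atom 9: C, bond orders sum to 2 (valence 4) → 2 H
  atom 10: C, bond orders sum to 2 (valence 4) → 2 H
  atom 11: C, bond orders sum to 1 (valence 4) → 3 H
  atom 12: C, bond orders sum to 3 (valence 4) → 1 H
  atom 13: C, bond orders sum to 4 (valence 4) → 0 H
  atom 14: C, bond orders sum to 3 (valence 4) → 1 H
  atom 15: O, bond orders sum to 2 (valence 2) → 0 H
Total hydrogens: 14.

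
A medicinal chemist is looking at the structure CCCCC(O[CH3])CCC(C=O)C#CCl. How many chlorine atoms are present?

Scan the SMILES for Cl atoms (remember two-letter symbols like Cl and Br are single atoms).
Chlorine count: 1.

1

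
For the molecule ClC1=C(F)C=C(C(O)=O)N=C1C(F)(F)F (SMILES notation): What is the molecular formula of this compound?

Walk through each heavy atom and fill implicit hydrogens from standard valence (C 4, N 3, O 2, S 2, halogen 1):
  atom 1: Cl (halogen, monovalent) → 0 H
  atom 2: C, bond orders sum to 4 (valence 4) → 0 H
  atom 3: C, bond orders sum to 4 (valence 4) → 0 H
  atom 4: F (halogen, monovalent) → 0 H
  atom 5: C, bond orders sum to 3 (valence 4) → 1 H
  atom 6: C, bond orders sum to 4 (valence 4) → 0 H
  atom 7: C, bond orders sum to 4 (valence 4) → 0 H
  atom 8: O, bond orders sum to 1 (valence 2) → 1 H
  atom 9: O, bond orders sum to 2 (valence 2) → 0 H
  atom 10: N, bond orders sum to 3 (valence 3) → 0 H
  atom 11: C, bond orders sum to 4 (valence 4) → 0 H
  atom 12: C, bond orders sum to 4 (valence 4) → 0 H
  atom 13: F (halogen, monovalent) → 0 H
  atom 14: F (halogen, monovalent) → 0 H
  atom 15: F (halogen, monovalent) → 0 H
Totals → C:7, H:2, Cl:1, F:4, N:1, O:2.
In Hill order: C7H2ClF4NO2.

C7H2ClF4NO2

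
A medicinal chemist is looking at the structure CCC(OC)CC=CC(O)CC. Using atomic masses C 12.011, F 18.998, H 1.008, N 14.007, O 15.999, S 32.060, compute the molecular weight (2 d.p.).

172.27 g/mol

First, the molecular formula is C10H20O2 (counting implicit H from valence).
  C: 10 × 12.011 = 120.110
  H: 20 × 1.008 = 20.160
  O: 2 × 15.999 = 31.998
Sum: 10×12.011 + 20×1.008 + 2×15.999 = 172.268 → 172.27 g/mol.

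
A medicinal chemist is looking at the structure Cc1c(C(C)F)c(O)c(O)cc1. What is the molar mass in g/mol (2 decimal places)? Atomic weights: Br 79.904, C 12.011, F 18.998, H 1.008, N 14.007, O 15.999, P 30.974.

First, the molecular formula is C9H11FO2 (counting implicit H from valence).
  C: 9 × 12.011 = 108.099
  F: 1 × 18.998 = 18.998
  H: 11 × 1.008 = 11.088
  O: 2 × 15.999 = 31.998
Sum: 9×12.011 + 1×18.998 + 11×1.008 + 2×15.999 = 170.183 → 170.18 g/mol.

170.18 g/mol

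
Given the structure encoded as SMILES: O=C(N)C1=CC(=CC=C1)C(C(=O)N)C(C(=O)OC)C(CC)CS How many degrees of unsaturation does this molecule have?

Degree of unsaturation = (number of rings) + (number of π bonds).
Ring closures in the SMILES: 1.
π bonds: 6 double bonds (each 1 DoU) → 6 DoU from unsaturation.
Total DoU = 1 + 6 = 7.

7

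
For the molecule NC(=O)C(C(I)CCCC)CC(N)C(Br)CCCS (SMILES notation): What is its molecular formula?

Walk through each heavy atom and fill implicit hydrogens from standard valence (C 4, N 3, O 2, S 2, halogen 1):
  atom 1: N, bond orders sum to 1 (valence 3) → 2 H
  atom 2: C, bond orders sum to 4 (valence 4) → 0 H
  atom 3: O, bond orders sum to 2 (valence 2) → 0 H
  atom 4: C, bond orders sum to 3 (valence 4) → 1 H
  atom 5: C, bond orders sum to 3 (valence 4) → 1 H
  atom 6: I (halogen, monovalent) → 0 H
  atom 7: C, bond orders sum to 2 (valence 4) → 2 H
  atom 8: C, bond orders sum to 2 (valence 4) → 2 H
  atom 9: C, bond orders sum to 2 (valence 4) → 2 H
  atom 10: C, bond orders sum to 1 (valence 4) → 3 H
  atom 11: C, bond orders sum to 2 (valence 4) → 2 H
  atom 12: C, bond orders sum to 3 (valence 4) → 1 H
  atom 13: N, bond orders sum to 1 (valence 3) → 2 H
  atom 14: C, bond orders sum to 3 (valence 4) → 1 H
  atom 15: Br (halogen, monovalent) → 0 H
  atom 16: C, bond orders sum to 2 (valence 4) → 2 H
  atom 17: C, bond orders sum to 2 (valence 4) → 2 H
  atom 18: C, bond orders sum to 2 (valence 4) → 2 H
  atom 19: S, bond orders sum to 1 (valence 2) → 1 H
Totals → C:13, H:26, Br:1, I:1, N:2, O:1, S:1.
In Hill order: C13H26BrIN2OS.

C13H26BrIN2OS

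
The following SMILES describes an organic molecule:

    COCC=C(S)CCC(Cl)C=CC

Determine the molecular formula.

Walk through each heavy atom and fill implicit hydrogens from standard valence (C 4, N 3, O 2, S 2, halogen 1):
  atom 1: C, bond orders sum to 1 (valence 4) → 3 H
  atom 2: O, bond orders sum to 2 (valence 2) → 0 H
  atom 3: C, bond orders sum to 2 (valence 4) → 2 H
  atom 4: C, bond orders sum to 3 (valence 4) → 1 H
  atom 5: C, bond orders sum to 4 (valence 4) → 0 H
  atom 6: S, bond orders sum to 1 (valence 2) → 1 H
  atom 7: C, bond orders sum to 2 (valence 4) → 2 H
  atom 8: C, bond orders sum to 2 (valence 4) → 2 H
  atom 9: C, bond orders sum to 3 (valence 4) → 1 H
  atom 10: Cl (halogen, monovalent) → 0 H
  atom 11: C, bond orders sum to 3 (valence 4) → 1 H
  atom 12: C, bond orders sum to 3 (valence 4) → 1 H
  atom 13: C, bond orders sum to 1 (valence 4) → 3 H
Totals → C:10, H:17, Cl:1, O:1, S:1.

C10H17ClOS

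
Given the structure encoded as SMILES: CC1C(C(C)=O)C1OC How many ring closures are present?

1

In SMILES, each pair of matching ring-closure digits denotes one ring-closing bond; the number of such bonds equals the number of independent rings.
Ring-closure bonds here: 1.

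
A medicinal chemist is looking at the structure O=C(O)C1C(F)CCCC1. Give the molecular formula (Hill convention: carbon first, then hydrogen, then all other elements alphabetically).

C7H11FO2

Walk through each heavy atom and fill implicit hydrogens from standard valence (C 4, N 3, O 2, S 2, halogen 1):
  atom 1: O, bond orders sum to 2 (valence 2) → 0 H
  atom 2: C, bond orders sum to 4 (valence 4) → 0 H
  atom 3: O, bond orders sum to 1 (valence 2) → 1 H
  atom 4: C, bond orders sum to 3 (valence 4) → 1 H
  atom 5: C, bond orders sum to 3 (valence 4) → 1 H
  atom 6: F (halogen, monovalent) → 0 H
  atom 7: C, bond orders sum to 2 (valence 4) → 2 H
  atom 8: C, bond orders sum to 2 (valence 4) → 2 H
  atom 9: C, bond orders sum to 2 (valence 4) → 2 H
  atom 10: C, bond orders sum to 2 (valence 4) → 2 H
Totals → C:7, H:11, F:1, O:2.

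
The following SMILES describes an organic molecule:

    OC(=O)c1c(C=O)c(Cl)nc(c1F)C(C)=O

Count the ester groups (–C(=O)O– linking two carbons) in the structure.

Scan the SMILES for the ester motif — none present.
Groups that are present: 1 aldehyde, 1 carboxylic acid, 1 ketone.

0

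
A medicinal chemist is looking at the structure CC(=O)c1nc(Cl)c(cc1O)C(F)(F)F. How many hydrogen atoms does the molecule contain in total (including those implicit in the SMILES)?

5

Walk through each heavy atom and fill implicit hydrogens from standard valence (C 4, N 3, O 2, S 2, halogen 1); for lowercase aromatic atoms, an aromatic c carries 1 H when it has two neighbours and 0 H with three, and aromatic n carries 0 H:
  atom 1: C, bond orders sum to 1 (valence 4) → 3 H
  atom 2: C, bond orders sum to 4 (valence 4) → 0 H
  atom 3: O, bond orders sum to 2 (valence 2) → 0 H
  atom 4: aromatic c, 3 neighbours → 0 H
  atom 5: aromatic n, 2 neighbours → 0 H
  atom 6: aromatic c, 3 neighbours → 0 H
  atom 7: Cl (halogen, monovalent) → 0 H
  atom 8: aromatic c, 3 neighbours → 0 H
  atom 9: aromatic c, 2 neighbours → 1 H
  atom 10: aromatic c, 3 neighbours → 0 H
  atom 11: O, bond orders sum to 1 (valence 2) → 1 H
  atom 12: C, bond orders sum to 4 (valence 4) → 0 H
  atom 13: F (halogen, monovalent) → 0 H
  atom 14: F (halogen, monovalent) → 0 H
  atom 15: F (halogen, monovalent) → 0 H
Total hydrogens: 5.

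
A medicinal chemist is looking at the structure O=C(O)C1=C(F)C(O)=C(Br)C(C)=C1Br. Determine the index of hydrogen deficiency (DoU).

Molecular formula: C8H5Br2FO3.
DoU = (2C + 2 + N − H − X) / 2, where X is the halogen count and O/S are ignored.
    = (2·8 + 2 + 0 − 5 − 3) / 2 = 10 / 2 = 5.

5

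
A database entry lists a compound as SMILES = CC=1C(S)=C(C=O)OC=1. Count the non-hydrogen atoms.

9

Every atom symbol written in the SMILES (organic subset) is one heavy atom; implicit H are not written.
Heavy atoms by element → C:6, O:2, S:1.
Total: 9.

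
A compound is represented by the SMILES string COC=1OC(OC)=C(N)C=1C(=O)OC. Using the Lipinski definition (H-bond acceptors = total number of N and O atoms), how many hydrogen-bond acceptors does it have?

N atoms: 1; O atoms: 5.
Lipinski HBA = 1 + 5 = 6.

6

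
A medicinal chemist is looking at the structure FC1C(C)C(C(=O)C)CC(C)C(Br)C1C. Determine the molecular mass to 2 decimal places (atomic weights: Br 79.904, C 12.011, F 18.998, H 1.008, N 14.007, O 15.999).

First, the molecular formula is C12H20BrFO (counting implicit H from valence).
  Br: 1 × 79.904 = 79.904
  C: 12 × 12.011 = 144.132
  F: 1 × 18.998 = 18.998
  H: 20 × 1.008 = 20.160
  O: 1 × 15.999 = 15.999
Sum: 1×79.904 + 12×12.011 + 1×18.998 + 20×1.008 + 1×15.999 = 279.193 → 279.19 g/mol.

279.19 g/mol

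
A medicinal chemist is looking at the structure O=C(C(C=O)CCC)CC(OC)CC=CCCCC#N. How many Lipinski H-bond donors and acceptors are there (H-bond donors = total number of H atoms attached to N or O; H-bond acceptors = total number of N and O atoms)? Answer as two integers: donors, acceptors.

Donors: find every N or O and count the H atoms it carries.
  atom 1 (O): bond orders sum to 2 → 0 H
  atom 5 (O): bond orders sum to 2 → 0 H
  atom 11 (O): bond orders sum to 2 → 0 H
  atom 20 (N): bond orders sum to 3 → 0 H
Lipinski HBD = 0.
Acceptors: N atoms = 1, O atoms = 3 → HBA = 4.

0, 4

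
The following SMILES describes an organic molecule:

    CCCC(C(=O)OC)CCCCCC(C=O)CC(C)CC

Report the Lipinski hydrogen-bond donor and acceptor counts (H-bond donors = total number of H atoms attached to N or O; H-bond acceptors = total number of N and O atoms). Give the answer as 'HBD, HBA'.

Donors: find every N or O and count the H atoms it carries.
  atom 6 (O): bond orders sum to 2 → 0 H
  atom 7 (O): bond orders sum to 2 → 0 H
  atom 16 (O): bond orders sum to 2 → 0 H
Lipinski HBD = 0.
Acceptors: N atoms = 0, O atoms = 3 → HBA = 3.

0, 3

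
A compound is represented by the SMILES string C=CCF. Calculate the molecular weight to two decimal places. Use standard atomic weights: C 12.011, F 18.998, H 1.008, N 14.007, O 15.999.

60.07 g/mol

First, the molecular formula is C3H5F (counting implicit H from valence).
  C: 3 × 12.011 = 36.033
  F: 1 × 18.998 = 18.998
  H: 5 × 1.008 = 5.040
Sum: 3×12.011 + 1×18.998 + 5×1.008 = 60.071 → 60.07 g/mol.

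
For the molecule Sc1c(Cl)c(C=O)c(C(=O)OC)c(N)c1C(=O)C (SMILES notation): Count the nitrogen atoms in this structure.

1

Scan the SMILES for N atoms (remember two-letter symbols like Cl and Br are single atoms).
Nitrogen count: 1.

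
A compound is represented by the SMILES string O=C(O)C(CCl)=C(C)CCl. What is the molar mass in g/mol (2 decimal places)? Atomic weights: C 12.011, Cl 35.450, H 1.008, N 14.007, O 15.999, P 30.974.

183.03 g/mol

First, the molecular formula is C6H8Cl2O2 (counting implicit H from valence).
  C: 6 × 12.011 = 72.066
  Cl: 2 × 35.450 = 70.900
  H: 8 × 1.008 = 8.064
  O: 2 × 15.999 = 31.998
Sum: 6×12.011 + 2×35.450 + 8×1.008 + 2×15.999 = 183.028 → 183.03 g/mol.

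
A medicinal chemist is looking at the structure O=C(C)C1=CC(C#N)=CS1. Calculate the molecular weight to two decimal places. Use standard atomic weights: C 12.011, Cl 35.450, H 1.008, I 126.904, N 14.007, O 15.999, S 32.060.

First, the molecular formula is C7H5NOS (counting implicit H from valence).
  C: 7 × 12.011 = 84.077
  H: 5 × 1.008 = 5.040
  N: 1 × 14.007 = 14.007
  O: 1 × 15.999 = 15.999
  S: 1 × 32.060 = 32.060
Sum: 7×12.011 + 5×1.008 + 1×14.007 + 1×15.999 + 1×32.060 = 151.183 → 151.18 g/mol.

151.18 g/mol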